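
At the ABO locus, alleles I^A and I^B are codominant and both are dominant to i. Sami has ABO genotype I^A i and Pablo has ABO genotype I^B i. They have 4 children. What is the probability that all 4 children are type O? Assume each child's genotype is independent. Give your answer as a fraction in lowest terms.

1/256

ABO cross I^A i × I^B i → 1/4 O, 1/4 A, 1/4 B, 1/4 AB.
So P(type O) = 1/4 per child.
All 4 independent: (1/4)^4 = 1/256.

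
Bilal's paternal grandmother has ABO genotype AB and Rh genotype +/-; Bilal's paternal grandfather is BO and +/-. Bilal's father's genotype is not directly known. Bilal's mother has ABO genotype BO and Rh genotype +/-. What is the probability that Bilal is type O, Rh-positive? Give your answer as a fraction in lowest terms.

Bilal's father's ABO genotype from AB × BO: 1/4 AB, 1/4 AO, 1/4 BB, 1/4 BO.
Crossing each possibility with the mother BO and summing P(type O): 1/4·0 + 1/4·1/4 + 1/4·0 + 1/4·1/4 = 1/8.
Similarly for Rh via the father's Rh distribution: P(Rh+) = 3/4.
Independent loci: 1/8 × 3/4 = 3/32.

3/32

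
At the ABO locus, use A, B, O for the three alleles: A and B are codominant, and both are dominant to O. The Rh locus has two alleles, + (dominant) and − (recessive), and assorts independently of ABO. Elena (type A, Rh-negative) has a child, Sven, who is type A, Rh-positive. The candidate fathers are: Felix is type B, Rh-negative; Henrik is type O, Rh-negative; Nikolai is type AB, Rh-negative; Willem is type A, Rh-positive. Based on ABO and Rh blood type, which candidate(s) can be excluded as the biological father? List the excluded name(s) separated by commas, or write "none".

A candidate is excluded only if no genotype consistent with his phenotype could produce a type A, Rh-positive child with a type A, Rh-negative mother.
Felix (type B, Rh-): no genotype consistent with that phenotype can produce a type-A Rh+ child with a type-A mother.
Henrik (type O, Rh-): no genotype consistent with that phenotype can produce a type-A Rh+ child with a type-A mother.
Nikolai (type AB, Rh-): no genotype consistent with that phenotype can produce a type-A Rh+ child with a type-A mother.

Felix, Henrik, Nikolai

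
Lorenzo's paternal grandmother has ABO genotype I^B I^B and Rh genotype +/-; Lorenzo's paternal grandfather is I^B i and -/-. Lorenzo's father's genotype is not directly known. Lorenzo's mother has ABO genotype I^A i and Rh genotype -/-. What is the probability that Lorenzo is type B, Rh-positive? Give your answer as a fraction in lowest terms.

Lorenzo's father's ABO genotype from I^B I^B × I^B i: 1/2 I^B I^B, 1/2 I^B i.
Crossing each possibility with the mother I^A i and summing P(type B): 1/2·1/2 + 1/2·1/4 = 3/8.
Similarly for Rh via the father's Rh distribution: P(Rh+) = 1/4.
Independent loci: 3/8 × 1/4 = 3/32.

3/32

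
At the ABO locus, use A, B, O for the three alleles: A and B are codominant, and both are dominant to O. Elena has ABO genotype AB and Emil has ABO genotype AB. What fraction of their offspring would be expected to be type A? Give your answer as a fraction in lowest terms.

1/4

ABO cross AB × AB → offspring phenotypes: 1/4 A, 1/4 B, 1/2 AB.
So P(type A) = 1/4.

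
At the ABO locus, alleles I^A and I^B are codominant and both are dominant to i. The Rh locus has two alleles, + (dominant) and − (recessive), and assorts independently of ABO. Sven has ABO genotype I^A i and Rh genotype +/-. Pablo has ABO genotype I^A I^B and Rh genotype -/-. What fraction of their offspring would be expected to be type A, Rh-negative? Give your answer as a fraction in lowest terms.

ABO cross I^A i × I^A I^B → offspring phenotypes: 1/2 A, 1/4 B, 1/4 AB.
Rh cross +/- × -/- → 1/2 Rh+, 1/2 Rh-.
Independent loci: P(type A, Rh-negative) = 1/2 × 1/2 = 1/4.

1/4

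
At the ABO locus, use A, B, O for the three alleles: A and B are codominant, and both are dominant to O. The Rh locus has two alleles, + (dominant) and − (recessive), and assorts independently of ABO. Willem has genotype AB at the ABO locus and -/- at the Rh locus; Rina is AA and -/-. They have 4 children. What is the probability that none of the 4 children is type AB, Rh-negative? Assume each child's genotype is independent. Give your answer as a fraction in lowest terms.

1/16

ABO cross AB × AA → 1/2 A, 1/2 AB.
Rh cross -/- × -/- → 1 Rh-; so P(type AB, Rh-negative) = 1/2 × 1 = 1/2 per child.
P(not type AB, Rh-negative) = 1/2 for one child; (1/2)^4 = 1/16.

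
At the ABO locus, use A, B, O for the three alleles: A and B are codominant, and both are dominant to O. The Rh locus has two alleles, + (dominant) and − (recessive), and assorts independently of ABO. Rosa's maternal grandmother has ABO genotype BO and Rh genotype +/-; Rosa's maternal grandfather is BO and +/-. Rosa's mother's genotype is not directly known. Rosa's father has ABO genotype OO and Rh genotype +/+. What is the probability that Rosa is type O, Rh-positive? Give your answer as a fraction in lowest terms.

Rosa's mother's ABO genotype from BO × BO: 1/4 BB, 1/2 BO, 1/4 OO.
Crossing each possibility with the father OO and summing P(type O): 1/4·0 + 1/2·1/2 + 1/4·1 = 1/2.
Similarly for Rh via the mother's Rh distribution: P(Rh+) = 1.
Independent loci: 1/2 × 1 = 1/2.

1/2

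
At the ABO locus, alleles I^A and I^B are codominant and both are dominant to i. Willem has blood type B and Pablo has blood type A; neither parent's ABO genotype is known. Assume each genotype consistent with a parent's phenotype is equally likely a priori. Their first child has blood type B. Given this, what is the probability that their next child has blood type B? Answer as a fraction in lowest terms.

5/12

Possible genotypes: Willem ∈ {I^B I^B, I^B i}; Pablo ∈ {I^A I^A, I^A i}.
Weight each parental genotype pair by prior × P(type-B child):
  I^B I^B × I^A i: posterior weight 2/3; P(next child type B) = 1/2.
  I^B i × I^A i: posterior weight 1/3; P(next child type B) = 1/4.
Weighted sum = 5/12.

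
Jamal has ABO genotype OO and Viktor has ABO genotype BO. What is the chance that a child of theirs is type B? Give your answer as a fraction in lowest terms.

1/2

ABO cross OO × BO → offspring phenotypes: 1/2 O, 1/2 B.
So P(type B) = 1/2.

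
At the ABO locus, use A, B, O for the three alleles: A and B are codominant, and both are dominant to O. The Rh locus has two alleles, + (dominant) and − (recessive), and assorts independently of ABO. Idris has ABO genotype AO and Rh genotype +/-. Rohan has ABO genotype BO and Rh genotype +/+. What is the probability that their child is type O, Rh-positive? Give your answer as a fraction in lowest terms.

ABO cross AO × BO → offspring phenotypes: 1/4 O, 1/4 A, 1/4 B, 1/4 AB.
Rh cross +/- × +/+ → 1 Rh+.
Independent loci: P(type O, Rh-positive) = 1/4 × 1 = 1/4.

1/4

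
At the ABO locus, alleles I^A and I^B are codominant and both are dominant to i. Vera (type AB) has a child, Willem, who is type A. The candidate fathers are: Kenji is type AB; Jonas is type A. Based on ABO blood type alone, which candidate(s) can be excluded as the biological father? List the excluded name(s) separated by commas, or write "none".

none

A candidate is excluded only if no genotype consistent with his phenotype could produce a type A child with a type AB mother.
Every candidate has at least one consistent genotype combination, so none can be excluded.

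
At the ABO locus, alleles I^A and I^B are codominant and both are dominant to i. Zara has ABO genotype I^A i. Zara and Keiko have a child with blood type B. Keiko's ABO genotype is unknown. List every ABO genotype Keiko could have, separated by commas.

I^A I^B, I^B I^B, I^B i

For each candidate genotype of Keiko, check whether crossing it with I^A i can produce every observed child phenotype.
  I^A I^A → possible child types {A} ✗
  I^A I^B → possible child types {A, B, AB} ✓
  I^A i → possible child types {O, A} ✗
  I^B I^B → possible child types {B, AB} ✓
  I^B i → possible child types {O, A, B, AB} ✓
  i i → possible child types {O, A} ✗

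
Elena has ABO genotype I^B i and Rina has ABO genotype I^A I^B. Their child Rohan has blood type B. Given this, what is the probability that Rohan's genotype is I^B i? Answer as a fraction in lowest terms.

Cross I^B i × I^A I^B → 1/4 I^A I^B, 1/4 I^A i, 1/4 I^B I^B, 1/4 I^B i.
Type-B genotypes among offspring: I^B I^B (1/4), I^B i (1/4); total 1/2.
P(I^B i | type B) = (1/4) / (1/2) = 1/2.

1/2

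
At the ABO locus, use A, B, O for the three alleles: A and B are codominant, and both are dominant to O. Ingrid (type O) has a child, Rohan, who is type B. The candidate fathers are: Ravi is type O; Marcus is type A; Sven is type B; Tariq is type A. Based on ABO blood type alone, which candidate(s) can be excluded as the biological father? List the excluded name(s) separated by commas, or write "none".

A candidate is excluded only if no genotype consistent with his phenotype could produce a type B child with a type O mother.
Ravi (type O): no genotype consistent with that phenotype can produce a type-B child with a type-O mother.
Marcus (type A): no genotype consistent with that phenotype can produce a type-B child with a type-O mother.
Tariq (type A): no genotype consistent with that phenotype can produce a type-B child with a type-O mother.

Ravi, Marcus, Tariq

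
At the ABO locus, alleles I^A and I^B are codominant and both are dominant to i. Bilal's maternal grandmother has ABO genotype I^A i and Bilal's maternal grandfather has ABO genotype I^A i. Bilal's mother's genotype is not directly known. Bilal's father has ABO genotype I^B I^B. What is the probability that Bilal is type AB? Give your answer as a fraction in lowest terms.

1/2

Bilal's mother's ABO genotype from I^A i × I^A i: 1/4 I^A I^A, 1/2 I^A i, 1/4 i i.
Crossing each possibility with the father I^B I^B and summing P(type AB): 1/4·1 + 1/2·1/2 + 1/4·0 = 1/2.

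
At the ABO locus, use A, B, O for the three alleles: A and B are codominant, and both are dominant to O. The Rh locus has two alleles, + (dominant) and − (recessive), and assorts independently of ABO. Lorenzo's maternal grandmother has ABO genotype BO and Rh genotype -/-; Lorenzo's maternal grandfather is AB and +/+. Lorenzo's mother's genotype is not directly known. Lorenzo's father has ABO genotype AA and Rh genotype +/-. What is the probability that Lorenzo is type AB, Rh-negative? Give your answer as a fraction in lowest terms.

1/8

Lorenzo's mother's ABO genotype from BO × AB: 1/4 AB, 1/4 AO, 1/4 BB, 1/4 BO.
Crossing each possibility with the father AA and summing P(type AB): 1/4·1/2 + 1/4·0 + 1/4·1 + 1/4·1/2 = 1/2.
Similarly for Rh via the mother's Rh distribution: P(Rh-) = 1/4.
Independent loci: 1/2 × 1/4 = 1/8.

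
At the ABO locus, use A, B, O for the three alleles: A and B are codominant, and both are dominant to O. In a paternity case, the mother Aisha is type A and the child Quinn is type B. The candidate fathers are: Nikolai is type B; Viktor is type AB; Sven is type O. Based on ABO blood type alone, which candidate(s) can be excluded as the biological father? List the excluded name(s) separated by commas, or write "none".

Sven

A candidate is excluded only if no genotype consistent with his phenotype could produce a type B child with a type A mother.
Sven (type O): no genotype consistent with that phenotype can produce a type-B child with a type-A mother.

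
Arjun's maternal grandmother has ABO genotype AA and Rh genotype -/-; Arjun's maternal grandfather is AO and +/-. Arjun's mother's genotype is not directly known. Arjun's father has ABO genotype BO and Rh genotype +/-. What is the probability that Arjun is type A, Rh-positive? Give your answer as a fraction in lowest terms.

Arjun's mother's ABO genotype from AA × AO: 1/2 AA, 1/2 AO.
Crossing each possibility with the father BO and summing P(type A): 1/2·1/2 + 1/2·1/4 = 3/8.
Similarly for Rh via the mother's Rh distribution: P(Rh+) = 5/8.
Independent loci: 3/8 × 5/8 = 15/64.

15/64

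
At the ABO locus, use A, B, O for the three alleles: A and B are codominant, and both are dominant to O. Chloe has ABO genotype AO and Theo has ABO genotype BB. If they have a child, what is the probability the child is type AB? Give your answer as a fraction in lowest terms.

ABO cross AO × BB → offspring phenotypes: 1/2 B, 1/2 AB.
So P(type AB) = 1/2.

1/2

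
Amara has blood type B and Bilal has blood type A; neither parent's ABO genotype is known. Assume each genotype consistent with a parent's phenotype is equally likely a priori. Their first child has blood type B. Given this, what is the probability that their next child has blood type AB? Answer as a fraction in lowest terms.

5/12

Possible genotypes: Amara ∈ {I^B I^B, I^B i}; Bilal ∈ {I^A I^A, I^A i}.
Weight each parental genotype pair by prior × P(type-B child):
  I^B I^B × I^A i: posterior weight 2/3; P(next child type AB) = 1/2.
  I^B i × I^A i: posterior weight 1/3; P(next child type AB) = 1/4.
Weighted sum = 5/12.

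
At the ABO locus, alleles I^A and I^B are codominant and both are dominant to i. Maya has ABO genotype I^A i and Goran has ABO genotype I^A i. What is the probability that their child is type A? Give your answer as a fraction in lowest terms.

ABO cross I^A i × I^A i → offspring phenotypes: 1/4 O, 3/4 A.
So P(type A) = 3/4.

3/4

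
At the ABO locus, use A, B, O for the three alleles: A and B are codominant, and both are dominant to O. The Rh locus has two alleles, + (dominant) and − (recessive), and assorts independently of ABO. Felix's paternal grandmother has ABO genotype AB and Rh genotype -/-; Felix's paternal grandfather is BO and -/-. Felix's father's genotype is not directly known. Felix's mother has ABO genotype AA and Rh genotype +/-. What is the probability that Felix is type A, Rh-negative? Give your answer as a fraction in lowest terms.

1/4

Felix's father's ABO genotype from AB × BO: 1/4 AB, 1/4 AO, 1/4 BB, 1/4 BO.
Crossing each possibility with the mother AA and summing P(type A): 1/4·1/2 + 1/4·1 + 1/4·0 + 1/4·1/2 = 1/2.
Similarly for Rh via the father's Rh distribution: P(Rh-) = 1/2.
Independent loci: 1/2 × 1/2 = 1/4.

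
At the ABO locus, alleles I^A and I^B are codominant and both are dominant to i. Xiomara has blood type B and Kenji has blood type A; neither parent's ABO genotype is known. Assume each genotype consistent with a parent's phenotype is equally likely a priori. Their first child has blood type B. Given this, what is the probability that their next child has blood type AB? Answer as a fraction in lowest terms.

Possible genotypes: Xiomara ∈ {I^B I^B, I^B i}; Kenji ∈ {I^A I^A, I^A i}.
Weight each parental genotype pair by prior × P(type-B child):
  I^B I^B × I^A i: posterior weight 2/3; P(next child type AB) = 1/2.
  I^B i × I^A i: posterior weight 1/3; P(next child type AB) = 1/4.
Weighted sum = 5/12.

5/12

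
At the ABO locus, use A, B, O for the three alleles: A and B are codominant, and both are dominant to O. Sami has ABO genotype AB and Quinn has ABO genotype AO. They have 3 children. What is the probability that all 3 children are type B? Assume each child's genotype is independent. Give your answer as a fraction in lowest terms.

ABO cross AB × AO → 1/2 A, 1/4 B, 1/4 AB.
So P(type B) = 1/4 per child.
All 3 independent: (1/4)^3 = 1/64.

1/64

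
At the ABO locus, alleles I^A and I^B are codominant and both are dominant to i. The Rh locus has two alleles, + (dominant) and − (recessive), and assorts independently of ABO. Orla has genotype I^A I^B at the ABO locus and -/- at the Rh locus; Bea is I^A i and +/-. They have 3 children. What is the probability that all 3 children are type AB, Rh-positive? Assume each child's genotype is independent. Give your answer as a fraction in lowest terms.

ABO cross I^A I^B × I^A i → 1/2 A, 1/4 B, 1/4 AB.
Rh cross -/- × +/- → 1/2 Rh+, 1/2 Rh-; so P(type AB, Rh-positive) = 1/4 × 1/2 = 1/8 per child.
All 3 independent: (1/8)^3 = 1/512.

1/512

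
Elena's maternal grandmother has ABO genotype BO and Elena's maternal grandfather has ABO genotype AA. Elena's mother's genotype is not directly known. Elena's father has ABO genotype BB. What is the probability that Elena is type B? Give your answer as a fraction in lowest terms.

1/2

Elena's mother's ABO genotype from BO × AA: 1/2 AB, 1/2 AO.
Crossing each possibility with the father BB and summing P(type B): 1/2·1/2 + 1/2·1/2 = 1/2.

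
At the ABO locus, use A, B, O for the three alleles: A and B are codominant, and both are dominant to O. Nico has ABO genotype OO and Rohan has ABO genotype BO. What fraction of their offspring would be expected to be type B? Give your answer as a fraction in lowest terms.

ABO cross OO × BO → offspring phenotypes: 1/2 O, 1/2 B.
So P(type B) = 1/2.

1/2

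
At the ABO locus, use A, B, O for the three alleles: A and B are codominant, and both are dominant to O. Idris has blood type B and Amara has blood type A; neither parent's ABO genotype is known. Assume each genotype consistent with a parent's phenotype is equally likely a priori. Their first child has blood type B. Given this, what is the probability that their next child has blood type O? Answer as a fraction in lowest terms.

Possible genotypes: Idris ∈ {BB, BO}; Amara ∈ {AA, AO}.
Weight each parental genotype pair by prior × P(type-B child):
  BB × AO: posterior weight 2/3; P(next child type O) = 0.
  BO × AO: posterior weight 1/3; P(next child type O) = 1/4.
Weighted sum = 1/12.

1/12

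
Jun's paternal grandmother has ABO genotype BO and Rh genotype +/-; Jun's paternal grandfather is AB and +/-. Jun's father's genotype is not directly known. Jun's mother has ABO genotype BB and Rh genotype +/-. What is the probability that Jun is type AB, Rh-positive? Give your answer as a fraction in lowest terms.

Jun's father's ABO genotype from BO × AB: 1/4 AB, 1/4 AO, 1/4 BB, 1/4 BO.
Crossing each possibility with the mother BB and summing P(type AB): 1/4·1/2 + 1/4·1/2 + 1/4·0 + 1/4·0 = 1/4.
Similarly for Rh via the father's Rh distribution: P(Rh+) = 3/4.
Independent loci: 1/4 × 3/4 = 3/16.

3/16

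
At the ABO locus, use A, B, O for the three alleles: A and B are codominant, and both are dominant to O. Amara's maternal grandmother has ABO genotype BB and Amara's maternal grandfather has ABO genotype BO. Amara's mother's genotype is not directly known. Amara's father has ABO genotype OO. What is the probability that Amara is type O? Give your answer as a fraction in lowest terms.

1/4

Amara's mother's ABO genotype from BB × BO: 1/2 BB, 1/2 BO.
Crossing each possibility with the father OO and summing P(type O): 1/2·0 + 1/2·1/2 = 1/4.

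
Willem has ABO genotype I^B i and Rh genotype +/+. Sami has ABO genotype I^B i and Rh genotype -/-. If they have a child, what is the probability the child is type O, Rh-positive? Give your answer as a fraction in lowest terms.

ABO cross I^B i × I^B i → offspring phenotypes: 1/4 O, 3/4 B.
Rh cross +/+ × -/- → 1 Rh+.
Independent loci: P(type O, Rh-positive) = 1/4 × 1 = 1/4.

1/4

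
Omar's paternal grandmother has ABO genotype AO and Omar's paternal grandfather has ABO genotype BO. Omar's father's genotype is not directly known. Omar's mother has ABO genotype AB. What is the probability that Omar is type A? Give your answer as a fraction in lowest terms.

Omar's father's ABO genotype from AO × BO: 1/4 AB, 1/4 AO, 1/4 BO, 1/4 OO.
Crossing each possibility with the mother AB and summing P(type A): 1/4·1/4 + 1/4·1/2 + 1/4·1/4 + 1/4·1/2 = 3/8.

3/8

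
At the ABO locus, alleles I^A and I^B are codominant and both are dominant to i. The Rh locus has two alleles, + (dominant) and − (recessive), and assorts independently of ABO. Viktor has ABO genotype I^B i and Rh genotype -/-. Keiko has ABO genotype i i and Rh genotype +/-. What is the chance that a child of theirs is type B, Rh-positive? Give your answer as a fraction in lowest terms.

1/4

ABO cross I^B i × i i → offspring phenotypes: 1/2 O, 1/2 B.
Rh cross -/- × +/- → 1/2 Rh+, 1/2 Rh-.
Independent loci: P(type B, Rh-positive) = 1/2 × 1/2 = 1/4.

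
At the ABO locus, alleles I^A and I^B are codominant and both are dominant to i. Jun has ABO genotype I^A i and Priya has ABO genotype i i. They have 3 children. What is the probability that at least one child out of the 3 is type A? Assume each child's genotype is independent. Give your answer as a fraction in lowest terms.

ABO cross I^A i × i i → 1/2 O, 1/2 A.
So P(type A) = 1/2 per child.
P(none) = (1/2)^3 = 1/8; P(at least one) = 1 − 1/8 = 7/8.

7/8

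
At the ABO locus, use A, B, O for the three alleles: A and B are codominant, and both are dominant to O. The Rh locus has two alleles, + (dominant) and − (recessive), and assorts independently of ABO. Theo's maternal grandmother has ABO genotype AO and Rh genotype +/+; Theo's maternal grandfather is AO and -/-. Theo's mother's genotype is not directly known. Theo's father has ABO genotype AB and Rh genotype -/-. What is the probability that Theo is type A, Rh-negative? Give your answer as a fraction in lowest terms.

1/4

Theo's mother's ABO genotype from AO × AO: 1/4 AA, 1/2 AO, 1/4 OO.
Crossing each possibility with the father AB and summing P(type A): 1/4·1/2 + 1/2·1/2 + 1/4·1/2 = 1/2.
Similarly for Rh via the mother's Rh distribution: P(Rh-) = 1/2.
Independent loci: 1/2 × 1/2 = 1/4.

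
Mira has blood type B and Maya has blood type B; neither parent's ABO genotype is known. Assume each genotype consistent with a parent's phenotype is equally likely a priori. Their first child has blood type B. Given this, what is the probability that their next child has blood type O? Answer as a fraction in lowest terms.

Possible genotypes: Mira ∈ {I^B I^B, I^B i}; Maya ∈ {I^B I^B, I^B i}.
Weight each parental genotype pair by prior × P(type-B child):
  I^B I^B × I^B I^B: posterior weight 4/15; P(next child type O) = 0.
  I^B I^B × I^B i: posterior weight 4/15; P(next child type O) = 0.
  I^B i × I^B I^B: posterior weight 4/15; P(next child type O) = 0.
  I^B i × I^B i: posterior weight 1/5; P(next child type O) = 1/4.
Weighted sum = 1/20.

1/20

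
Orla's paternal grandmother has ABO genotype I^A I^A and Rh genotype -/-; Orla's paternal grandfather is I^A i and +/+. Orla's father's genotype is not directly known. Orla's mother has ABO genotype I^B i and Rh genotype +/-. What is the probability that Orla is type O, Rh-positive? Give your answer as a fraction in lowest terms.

Orla's father's ABO genotype from I^A I^A × I^A i: 1/2 I^A I^A, 1/2 I^A i.
Crossing each possibility with the mother I^B i and summing P(type O): 1/2·0 + 1/2·1/4 = 1/8.
Similarly for Rh via the father's Rh distribution: P(Rh+) = 3/4.
Independent loci: 1/8 × 3/4 = 3/32.

3/32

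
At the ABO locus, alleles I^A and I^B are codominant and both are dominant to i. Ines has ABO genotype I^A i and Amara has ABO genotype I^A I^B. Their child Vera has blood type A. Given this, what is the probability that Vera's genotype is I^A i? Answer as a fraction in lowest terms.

Cross I^A i × I^A I^B → 1/4 I^A I^A, 1/4 I^A I^B, 1/4 I^A i, 1/4 I^B i.
Type-A genotypes among offspring: I^A I^A (1/4), I^A i (1/4); total 1/2.
P(I^A i | type A) = (1/4) / (1/2) = 1/2.

1/2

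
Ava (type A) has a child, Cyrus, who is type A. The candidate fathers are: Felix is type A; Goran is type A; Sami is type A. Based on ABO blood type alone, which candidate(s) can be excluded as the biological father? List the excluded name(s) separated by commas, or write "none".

A candidate is excluded only if no genotype consistent with his phenotype could produce a type A child with a type A mother.
Every candidate has at least one consistent genotype combination, so none can be excluded.

none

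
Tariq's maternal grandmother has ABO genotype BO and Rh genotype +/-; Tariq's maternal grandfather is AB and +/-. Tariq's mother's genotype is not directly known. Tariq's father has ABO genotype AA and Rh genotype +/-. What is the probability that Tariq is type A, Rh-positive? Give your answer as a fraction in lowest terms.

3/8

Tariq's mother's ABO genotype from BO × AB: 1/4 AB, 1/4 AO, 1/4 BB, 1/4 BO.
Crossing each possibility with the father AA and summing P(type A): 1/4·1/2 + 1/4·1 + 1/4·0 + 1/4·1/2 = 1/2.
Similarly for Rh via the mother's Rh distribution: P(Rh+) = 3/4.
Independent loci: 1/2 × 3/4 = 3/8.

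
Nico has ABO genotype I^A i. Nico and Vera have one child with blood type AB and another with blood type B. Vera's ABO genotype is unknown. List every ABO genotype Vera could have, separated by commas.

I^A I^B, I^B I^B, I^B i

For each candidate genotype of Vera, check whether crossing it with I^A i can produce every observed child phenotype.
  I^A I^A → possible child types {A} ✗
  I^A I^B → possible child types {A, B, AB} ✓
  I^A i → possible child types {O, A} ✗
  I^B I^B → possible child types {B, AB} ✓
  I^B i → possible child types {O, A, B, AB} ✓
  i i → possible child types {O, A} ✗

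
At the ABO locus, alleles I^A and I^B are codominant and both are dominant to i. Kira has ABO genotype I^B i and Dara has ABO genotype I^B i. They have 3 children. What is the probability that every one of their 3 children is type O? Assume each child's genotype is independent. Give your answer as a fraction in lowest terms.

ABO cross I^B i × I^B i → 1/4 O, 3/4 B.
So P(type O) = 1/4 per child.
All 3 independent: (1/4)^3 = 1/64.

1/64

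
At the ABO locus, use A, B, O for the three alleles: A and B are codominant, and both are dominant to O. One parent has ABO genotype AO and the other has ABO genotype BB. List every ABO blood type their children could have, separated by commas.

B, AB

Gametes from AO × BB give offspring ABO genotypes AB, BO, i.e. phenotypes B, AB.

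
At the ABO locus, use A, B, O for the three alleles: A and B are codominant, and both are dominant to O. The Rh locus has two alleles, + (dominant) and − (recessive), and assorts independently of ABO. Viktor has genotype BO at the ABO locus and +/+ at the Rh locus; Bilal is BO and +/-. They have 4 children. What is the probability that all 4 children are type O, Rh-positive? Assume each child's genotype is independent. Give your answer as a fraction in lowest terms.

1/256

ABO cross BO × BO → 1/4 O, 3/4 B.
Rh cross +/+ × +/- → 1 Rh+; so P(type O, Rh-positive) = 1/4 × 1 = 1/4 per child.
All 4 independent: (1/4)^4 = 1/256.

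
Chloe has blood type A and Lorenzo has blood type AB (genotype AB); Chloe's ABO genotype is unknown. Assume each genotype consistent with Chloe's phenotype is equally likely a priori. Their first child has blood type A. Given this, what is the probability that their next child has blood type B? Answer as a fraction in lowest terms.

Possible genotypes: Chloe ∈ {AA, AO}; Lorenzo ∈ {AB}.
Weight each parental genotype pair by prior × P(type-A child):
  AA × AB: posterior weight 1/2; P(next child type B) = 0.
  AO × AB: posterior weight 1/2; P(next child type B) = 1/4.
Weighted sum = 1/8.

1/8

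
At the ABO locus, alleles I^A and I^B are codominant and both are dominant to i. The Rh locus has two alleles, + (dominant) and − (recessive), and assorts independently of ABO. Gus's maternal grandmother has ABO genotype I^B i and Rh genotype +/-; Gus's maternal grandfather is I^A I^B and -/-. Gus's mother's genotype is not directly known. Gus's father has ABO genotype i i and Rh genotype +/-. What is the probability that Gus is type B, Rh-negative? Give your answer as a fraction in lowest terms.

3/16

Gus's mother's ABO genotype from I^B i × I^A I^B: 1/4 I^A I^B, 1/4 I^A i, 1/4 I^B I^B, 1/4 I^B i.
Crossing each possibility with the father i i and summing P(type B): 1/4·1/2 + 1/4·0 + 1/4·1 + 1/4·1/2 = 1/2.
Similarly for Rh via the mother's Rh distribution: P(Rh-) = 3/8.
Independent loci: 1/2 × 3/8 = 3/16.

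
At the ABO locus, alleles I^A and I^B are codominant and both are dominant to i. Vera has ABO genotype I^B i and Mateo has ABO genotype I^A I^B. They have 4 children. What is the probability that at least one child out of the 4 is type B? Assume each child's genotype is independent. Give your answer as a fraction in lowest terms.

ABO cross I^B i × I^A I^B → 1/4 A, 1/2 B, 1/4 AB.
So P(type B) = 1/2 per child.
P(none) = (1/2)^4 = 1/16; P(at least one) = 1 − 1/16 = 15/16.

15/16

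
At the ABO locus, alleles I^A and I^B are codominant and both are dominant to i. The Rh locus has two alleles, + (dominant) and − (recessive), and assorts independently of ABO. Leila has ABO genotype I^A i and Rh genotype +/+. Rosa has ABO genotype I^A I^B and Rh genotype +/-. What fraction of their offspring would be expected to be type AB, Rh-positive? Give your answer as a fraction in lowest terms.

ABO cross I^A i × I^A I^B → offspring phenotypes: 1/2 A, 1/4 B, 1/4 AB.
Rh cross +/+ × +/- → 1 Rh+.
Independent loci: P(type AB, Rh-positive) = 1/4 × 1 = 1/4.

1/4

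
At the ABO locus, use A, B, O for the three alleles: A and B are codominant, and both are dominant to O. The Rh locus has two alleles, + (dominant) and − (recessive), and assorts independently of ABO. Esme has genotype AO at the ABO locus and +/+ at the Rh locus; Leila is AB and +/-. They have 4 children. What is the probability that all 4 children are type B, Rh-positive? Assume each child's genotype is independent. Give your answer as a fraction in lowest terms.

ABO cross AO × AB → 1/2 A, 1/4 B, 1/4 AB.
Rh cross +/+ × +/- → 1 Rh+; so P(type B, Rh-positive) = 1/4 × 1 = 1/4 per child.
All 4 independent: (1/4)^4 = 1/256.

1/256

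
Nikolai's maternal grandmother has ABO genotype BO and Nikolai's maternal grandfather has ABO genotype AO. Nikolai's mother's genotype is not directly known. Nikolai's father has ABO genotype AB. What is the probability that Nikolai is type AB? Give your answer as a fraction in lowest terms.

1/4

Nikolai's mother's ABO genotype from BO × AO: 1/4 AB, 1/4 AO, 1/4 BO, 1/4 OO.
Crossing each possibility with the father AB and summing P(type AB): 1/4·1/2 + 1/4·1/4 + 1/4·1/4 + 1/4·0 = 1/4.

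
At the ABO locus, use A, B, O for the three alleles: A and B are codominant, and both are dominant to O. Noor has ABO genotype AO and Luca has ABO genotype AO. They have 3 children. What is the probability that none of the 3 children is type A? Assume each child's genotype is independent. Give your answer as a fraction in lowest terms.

ABO cross AO × AO → 1/4 O, 3/4 A.
So P(type A) = 3/4 per child.
P(not type A) = 1/4 for one child; (1/4)^3 = 1/64.

1/64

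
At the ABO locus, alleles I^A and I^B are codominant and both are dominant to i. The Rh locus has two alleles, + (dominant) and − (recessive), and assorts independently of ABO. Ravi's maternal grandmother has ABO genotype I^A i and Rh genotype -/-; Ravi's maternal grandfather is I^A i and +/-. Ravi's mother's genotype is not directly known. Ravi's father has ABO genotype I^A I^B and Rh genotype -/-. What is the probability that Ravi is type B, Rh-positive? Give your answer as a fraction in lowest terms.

1/16

Ravi's mother's ABO genotype from I^A i × I^A i: 1/4 I^A I^A, 1/2 I^A i, 1/4 i i.
Crossing each possibility with the father I^A I^B and summing P(type B): 1/4·0 + 1/2·1/4 + 1/4·1/2 = 1/4.
Similarly for Rh via the mother's Rh distribution: P(Rh+) = 1/4.
Independent loci: 1/4 × 1/4 = 1/16.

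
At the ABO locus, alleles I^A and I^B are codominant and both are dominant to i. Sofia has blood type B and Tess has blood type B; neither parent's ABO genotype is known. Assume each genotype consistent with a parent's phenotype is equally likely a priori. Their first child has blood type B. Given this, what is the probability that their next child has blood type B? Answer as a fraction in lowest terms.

19/20

Possible genotypes: Sofia ∈ {I^B I^B, I^B i}; Tess ∈ {I^B I^B, I^B i}.
Weight each parental genotype pair by prior × P(type-B child):
  I^B I^B × I^B I^B: posterior weight 4/15; P(next child type B) = 1.
  I^B I^B × I^B i: posterior weight 4/15; P(next child type B) = 1.
  I^B i × I^B I^B: posterior weight 4/15; P(next child type B) = 1.
  I^B i × I^B i: posterior weight 1/5; P(next child type B) = 3/4.
Weighted sum = 19/20.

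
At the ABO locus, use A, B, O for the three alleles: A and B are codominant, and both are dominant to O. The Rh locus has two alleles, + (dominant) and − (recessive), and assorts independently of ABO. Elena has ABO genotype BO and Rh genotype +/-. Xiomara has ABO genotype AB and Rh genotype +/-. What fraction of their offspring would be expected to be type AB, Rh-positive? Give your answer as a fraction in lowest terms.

3/16

ABO cross BO × AB → offspring phenotypes: 1/4 A, 1/2 B, 1/4 AB.
Rh cross +/- × +/- → 3/4 Rh+, 1/4 Rh-.
Independent loci: P(type AB, Rh-positive) = 1/4 × 3/4 = 3/16.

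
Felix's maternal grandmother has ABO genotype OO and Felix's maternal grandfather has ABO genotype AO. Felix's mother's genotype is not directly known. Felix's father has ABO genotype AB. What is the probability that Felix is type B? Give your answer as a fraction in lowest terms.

Felix's mother's ABO genotype from OO × AO: 1/2 AO, 1/2 OO.
Crossing each possibility with the father AB and summing P(type B): 1/2·1/4 + 1/2·1/2 = 3/8.

3/8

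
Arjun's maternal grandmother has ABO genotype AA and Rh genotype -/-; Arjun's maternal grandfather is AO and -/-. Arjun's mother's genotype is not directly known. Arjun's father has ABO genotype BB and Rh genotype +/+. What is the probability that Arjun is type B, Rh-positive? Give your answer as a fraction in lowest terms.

Arjun's mother's ABO genotype from AA × AO: 1/2 AA, 1/2 AO.
Crossing each possibility with the father BB and summing P(type B): 1/2·0 + 1/2·1/2 = 1/4.
Similarly for Rh via the mother's Rh distribution: P(Rh+) = 1.
Independent loci: 1/4 × 1 = 1/4.

1/4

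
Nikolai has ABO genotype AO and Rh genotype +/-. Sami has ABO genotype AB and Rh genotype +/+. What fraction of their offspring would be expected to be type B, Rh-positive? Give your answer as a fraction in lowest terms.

1/4

ABO cross AO × AB → offspring phenotypes: 1/2 A, 1/4 B, 1/4 AB.
Rh cross +/- × +/+ → 1 Rh+.
Independent loci: P(type B, Rh-positive) = 1/4 × 1 = 1/4.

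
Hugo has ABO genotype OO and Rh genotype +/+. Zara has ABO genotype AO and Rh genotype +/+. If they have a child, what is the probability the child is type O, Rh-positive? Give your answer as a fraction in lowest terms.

1/2

ABO cross OO × AO → offspring phenotypes: 1/2 O, 1/2 A.
Rh cross +/+ × +/+ → 1 Rh+.
Independent loci: P(type O, Rh-positive) = 1/2 × 1 = 1/2.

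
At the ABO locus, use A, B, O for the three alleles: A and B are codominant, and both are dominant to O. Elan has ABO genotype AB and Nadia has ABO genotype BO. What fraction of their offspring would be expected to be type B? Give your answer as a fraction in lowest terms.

1/2

ABO cross AB × BO → offspring phenotypes: 1/4 A, 1/2 B, 1/4 AB.
So P(type B) = 1/2.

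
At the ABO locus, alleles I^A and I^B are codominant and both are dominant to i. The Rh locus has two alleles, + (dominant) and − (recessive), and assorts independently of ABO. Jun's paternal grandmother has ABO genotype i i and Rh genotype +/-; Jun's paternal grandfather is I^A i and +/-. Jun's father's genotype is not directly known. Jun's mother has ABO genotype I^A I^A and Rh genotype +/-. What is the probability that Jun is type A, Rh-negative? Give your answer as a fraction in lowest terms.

1/4

Jun's father's ABO genotype from i i × I^A i: 1/2 I^A i, 1/2 i i.
Crossing each possibility with the mother I^A I^A and summing P(type A): 1/2·1 + 1/2·1 = 1.
Similarly for Rh via the father's Rh distribution: P(Rh-) = 1/4.
Independent loci: 1 × 1/4 = 1/4.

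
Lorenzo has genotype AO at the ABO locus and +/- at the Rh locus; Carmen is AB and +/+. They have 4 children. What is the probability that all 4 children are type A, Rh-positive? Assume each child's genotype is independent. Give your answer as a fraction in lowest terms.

ABO cross AO × AB → 1/2 A, 1/4 B, 1/4 AB.
Rh cross +/- × +/+ → 1 Rh+; so P(type A, Rh-positive) = 1/2 × 1 = 1/2 per child.
All 4 independent: (1/2)^4 = 1/16.

1/16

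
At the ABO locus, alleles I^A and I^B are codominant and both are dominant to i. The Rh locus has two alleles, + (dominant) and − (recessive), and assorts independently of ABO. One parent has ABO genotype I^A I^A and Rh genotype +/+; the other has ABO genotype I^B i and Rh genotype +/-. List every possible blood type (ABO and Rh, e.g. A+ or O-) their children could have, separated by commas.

Gametes from I^A I^A × I^B i give offspring ABO genotypes I^A I^B, I^A i, i.e. phenotypes A, AB.
Rh cross +/+ × +/- → phenotypes Rh+.
Combining independently: A+, AB+.

A+, AB+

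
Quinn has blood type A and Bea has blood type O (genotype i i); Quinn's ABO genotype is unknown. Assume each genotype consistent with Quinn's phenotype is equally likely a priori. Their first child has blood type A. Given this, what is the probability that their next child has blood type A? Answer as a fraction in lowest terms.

5/6

Possible genotypes: Quinn ∈ {I^A I^A, I^A i}; Bea ∈ {i i}.
Weight each parental genotype pair by prior × P(type-A child):
  I^A I^A × i i: posterior weight 2/3; P(next child type A) = 1.
  I^A i × i i: posterior weight 1/3; P(next child type A) = 1/2.
Weighted sum = 5/6.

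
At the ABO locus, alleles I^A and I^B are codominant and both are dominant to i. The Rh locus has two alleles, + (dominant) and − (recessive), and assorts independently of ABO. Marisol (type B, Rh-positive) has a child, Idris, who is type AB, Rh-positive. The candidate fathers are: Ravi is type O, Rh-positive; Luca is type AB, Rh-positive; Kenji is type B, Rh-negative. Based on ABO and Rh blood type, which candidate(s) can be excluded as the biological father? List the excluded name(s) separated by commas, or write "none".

A candidate is excluded only if no genotype consistent with his phenotype could produce a type AB, Rh-positive child with a type B, Rh-positive mother.
Ravi (type O, Rh+): no genotype consistent with that phenotype can produce a type-AB Rh+ child with a type-B mother.
Kenji (type B, Rh-): no genotype consistent with that phenotype can produce a type-AB Rh+ child with a type-B mother.

Ravi, Kenji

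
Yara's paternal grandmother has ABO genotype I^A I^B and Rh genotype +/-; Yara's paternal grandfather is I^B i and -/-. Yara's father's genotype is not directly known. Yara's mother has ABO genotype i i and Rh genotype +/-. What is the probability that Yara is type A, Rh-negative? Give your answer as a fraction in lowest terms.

Yara's father's ABO genotype from I^A I^B × I^B i: 1/4 I^A I^B, 1/4 I^A i, 1/4 I^B I^B, 1/4 I^B i.
Crossing each possibility with the mother i i and summing P(type A): 1/4·1/2 + 1/4·1/2 + 1/4·0 + 1/4·0 = 1/4.
Similarly for Rh via the father's Rh distribution: P(Rh-) = 3/8.
Independent loci: 1/4 × 3/8 = 3/32.

3/32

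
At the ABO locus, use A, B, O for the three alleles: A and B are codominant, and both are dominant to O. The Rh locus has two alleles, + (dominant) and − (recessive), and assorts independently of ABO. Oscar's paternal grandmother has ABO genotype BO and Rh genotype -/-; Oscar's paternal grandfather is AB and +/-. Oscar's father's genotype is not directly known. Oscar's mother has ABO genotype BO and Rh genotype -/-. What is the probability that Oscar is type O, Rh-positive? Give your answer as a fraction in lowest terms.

1/32

Oscar's father's ABO genotype from BO × AB: 1/4 AB, 1/4 AO, 1/4 BB, 1/4 BO.
Crossing each possibility with the mother BO and summing P(type O): 1/4·0 + 1/4·1/4 + 1/4·0 + 1/4·1/4 = 1/8.
Similarly for Rh via the father's Rh distribution: P(Rh+) = 1/4.
Independent loci: 1/8 × 1/4 = 1/32.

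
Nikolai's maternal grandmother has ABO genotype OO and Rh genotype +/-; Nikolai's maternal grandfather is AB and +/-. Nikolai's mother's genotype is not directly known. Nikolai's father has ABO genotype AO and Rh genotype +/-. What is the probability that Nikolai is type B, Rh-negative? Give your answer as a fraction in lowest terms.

Nikolai's mother's ABO genotype from OO × AB: 1/2 AO, 1/2 BO.
Crossing each possibility with the father AO and summing P(type B): 1/2·0 + 1/2·1/4 = 1/8.
Similarly for Rh via the mother's Rh distribution: P(Rh-) = 1/4.
Independent loci: 1/8 × 1/4 = 1/32.

1/32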